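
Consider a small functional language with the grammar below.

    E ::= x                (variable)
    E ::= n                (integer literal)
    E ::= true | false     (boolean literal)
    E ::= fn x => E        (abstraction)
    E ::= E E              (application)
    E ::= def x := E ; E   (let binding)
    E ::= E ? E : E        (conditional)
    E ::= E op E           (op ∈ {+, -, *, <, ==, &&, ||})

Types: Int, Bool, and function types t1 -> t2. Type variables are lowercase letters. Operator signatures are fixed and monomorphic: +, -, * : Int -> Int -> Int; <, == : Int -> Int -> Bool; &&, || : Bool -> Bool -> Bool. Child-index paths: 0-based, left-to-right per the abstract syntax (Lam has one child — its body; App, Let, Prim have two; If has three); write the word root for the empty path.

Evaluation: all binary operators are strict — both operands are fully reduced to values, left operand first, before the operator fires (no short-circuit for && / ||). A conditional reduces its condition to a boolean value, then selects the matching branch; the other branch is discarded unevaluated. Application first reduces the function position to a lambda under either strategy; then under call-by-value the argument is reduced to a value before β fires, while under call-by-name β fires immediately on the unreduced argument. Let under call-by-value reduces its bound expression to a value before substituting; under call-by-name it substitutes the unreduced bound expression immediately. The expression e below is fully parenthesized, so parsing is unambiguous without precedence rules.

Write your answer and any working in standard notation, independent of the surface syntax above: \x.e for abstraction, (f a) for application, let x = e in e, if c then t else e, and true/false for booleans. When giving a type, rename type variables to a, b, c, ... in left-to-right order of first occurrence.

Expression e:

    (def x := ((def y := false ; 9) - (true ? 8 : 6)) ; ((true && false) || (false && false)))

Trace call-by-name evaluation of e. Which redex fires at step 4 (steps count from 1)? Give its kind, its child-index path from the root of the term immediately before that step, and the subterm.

Answer: delta at root : (false || false)

Trace:
step 0: (let x = ((let y = false in 9) - (if true then 8 else 6)) in ((true && false) || (false && false)))
step 1: [let@root] ((true && false) || (false && false))
step 2: [delta@0] (false || (false && false))
step 3: [delta@1] (false || false)
step 4: [delta@root] false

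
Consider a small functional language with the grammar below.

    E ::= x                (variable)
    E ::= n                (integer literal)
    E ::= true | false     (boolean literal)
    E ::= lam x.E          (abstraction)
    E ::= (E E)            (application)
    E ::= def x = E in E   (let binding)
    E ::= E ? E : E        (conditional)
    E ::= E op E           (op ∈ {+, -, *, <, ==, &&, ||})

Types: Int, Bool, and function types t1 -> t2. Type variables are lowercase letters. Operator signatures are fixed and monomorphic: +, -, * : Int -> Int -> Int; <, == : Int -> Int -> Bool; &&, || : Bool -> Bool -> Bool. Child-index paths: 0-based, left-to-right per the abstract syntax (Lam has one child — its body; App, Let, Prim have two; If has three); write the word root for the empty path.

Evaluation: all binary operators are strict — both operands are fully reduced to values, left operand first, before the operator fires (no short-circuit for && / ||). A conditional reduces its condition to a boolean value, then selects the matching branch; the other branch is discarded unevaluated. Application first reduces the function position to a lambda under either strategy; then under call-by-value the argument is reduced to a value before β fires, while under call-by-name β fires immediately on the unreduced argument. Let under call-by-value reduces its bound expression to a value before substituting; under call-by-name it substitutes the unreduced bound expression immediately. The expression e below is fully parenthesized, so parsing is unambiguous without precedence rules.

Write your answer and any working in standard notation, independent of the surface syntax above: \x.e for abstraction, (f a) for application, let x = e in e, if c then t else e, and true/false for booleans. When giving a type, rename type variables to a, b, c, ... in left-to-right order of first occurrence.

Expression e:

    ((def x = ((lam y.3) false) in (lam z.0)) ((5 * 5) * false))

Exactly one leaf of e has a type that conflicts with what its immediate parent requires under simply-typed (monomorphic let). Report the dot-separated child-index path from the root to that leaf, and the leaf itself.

Answer: 1.1 : false

Working:
\y._ : a -> Int
  unify a -> Int ~ Bool -> b
  unify a ~ Bool
  unify Int ~ b
_ _ : Int
let x : Int
\z._ : c -> Int
  unify Int ~ Int
  unify Int ~ Int
  unify Int ~ Int
  unify Bool ~ Int
  FAIL: mismatch Bool ~ Int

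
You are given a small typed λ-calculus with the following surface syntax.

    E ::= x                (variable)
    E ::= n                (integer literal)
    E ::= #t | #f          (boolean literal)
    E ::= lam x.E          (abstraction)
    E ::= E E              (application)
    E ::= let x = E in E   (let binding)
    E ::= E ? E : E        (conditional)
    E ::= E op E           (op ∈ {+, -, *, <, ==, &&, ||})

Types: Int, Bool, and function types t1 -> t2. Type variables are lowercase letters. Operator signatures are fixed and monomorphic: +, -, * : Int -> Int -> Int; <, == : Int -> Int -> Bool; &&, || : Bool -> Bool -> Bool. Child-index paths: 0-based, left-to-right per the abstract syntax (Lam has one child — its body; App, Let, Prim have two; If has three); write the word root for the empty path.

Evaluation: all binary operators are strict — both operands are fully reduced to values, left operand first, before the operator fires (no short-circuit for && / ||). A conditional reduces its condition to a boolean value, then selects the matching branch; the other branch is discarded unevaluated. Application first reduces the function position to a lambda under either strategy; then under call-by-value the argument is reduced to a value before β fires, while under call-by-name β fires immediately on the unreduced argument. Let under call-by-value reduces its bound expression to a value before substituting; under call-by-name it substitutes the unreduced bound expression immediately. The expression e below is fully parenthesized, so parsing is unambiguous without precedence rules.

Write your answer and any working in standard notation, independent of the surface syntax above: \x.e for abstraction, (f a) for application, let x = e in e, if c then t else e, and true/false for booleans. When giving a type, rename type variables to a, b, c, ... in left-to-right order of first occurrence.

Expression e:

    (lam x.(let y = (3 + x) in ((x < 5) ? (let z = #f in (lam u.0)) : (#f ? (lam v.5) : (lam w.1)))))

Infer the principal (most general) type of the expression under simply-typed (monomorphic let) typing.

Answer: Int -> a -> Int

Working:
  unify Int ~ Int
x : a
  unify a ~ Int
let y : Int
x : Int
  unify Int ~ Int
  unify Int ~ Int
  unify Bool ~ Bool
let z : Bool
\u._ : b -> Int
  unify Bool ~ Bool
\v._ : c -> Int
\w._ : d -> Int
  unify c -> Int ~ d -> Int
  unify c ~ d
  unify Int ~ Int
  unify b -> Int ~ d -> Int
  unify b ~ d
  unify Int ~ Int
\x._ : Int -> d -> Int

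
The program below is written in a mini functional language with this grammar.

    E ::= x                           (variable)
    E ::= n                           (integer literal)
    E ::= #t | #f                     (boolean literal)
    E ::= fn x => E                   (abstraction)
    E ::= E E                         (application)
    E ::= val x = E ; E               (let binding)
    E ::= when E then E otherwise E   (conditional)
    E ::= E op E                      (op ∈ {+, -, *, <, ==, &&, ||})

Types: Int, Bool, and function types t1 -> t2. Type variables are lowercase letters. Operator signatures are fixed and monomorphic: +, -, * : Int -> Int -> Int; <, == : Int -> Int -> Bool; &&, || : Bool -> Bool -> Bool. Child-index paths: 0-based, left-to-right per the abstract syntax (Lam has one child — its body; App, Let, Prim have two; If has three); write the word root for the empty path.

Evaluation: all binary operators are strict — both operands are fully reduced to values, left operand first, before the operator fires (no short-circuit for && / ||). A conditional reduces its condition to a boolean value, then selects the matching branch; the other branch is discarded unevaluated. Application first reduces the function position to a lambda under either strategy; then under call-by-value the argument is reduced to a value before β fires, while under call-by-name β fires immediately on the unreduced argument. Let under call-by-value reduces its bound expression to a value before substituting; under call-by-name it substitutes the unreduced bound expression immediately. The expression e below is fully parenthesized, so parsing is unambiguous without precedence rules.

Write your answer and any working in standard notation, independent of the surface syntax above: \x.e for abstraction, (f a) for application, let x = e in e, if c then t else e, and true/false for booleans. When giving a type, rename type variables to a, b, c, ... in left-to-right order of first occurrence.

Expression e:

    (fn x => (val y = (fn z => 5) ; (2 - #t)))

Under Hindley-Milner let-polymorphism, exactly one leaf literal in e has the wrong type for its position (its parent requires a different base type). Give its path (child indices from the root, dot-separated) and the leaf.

Working:
\z._ : b -> Int
let y : forall. b -> Int
  unify Int ~ Int
  unify Bool ~ Int
  FAIL: mismatch Bool ~ Int

Answer: 0.1.1 : true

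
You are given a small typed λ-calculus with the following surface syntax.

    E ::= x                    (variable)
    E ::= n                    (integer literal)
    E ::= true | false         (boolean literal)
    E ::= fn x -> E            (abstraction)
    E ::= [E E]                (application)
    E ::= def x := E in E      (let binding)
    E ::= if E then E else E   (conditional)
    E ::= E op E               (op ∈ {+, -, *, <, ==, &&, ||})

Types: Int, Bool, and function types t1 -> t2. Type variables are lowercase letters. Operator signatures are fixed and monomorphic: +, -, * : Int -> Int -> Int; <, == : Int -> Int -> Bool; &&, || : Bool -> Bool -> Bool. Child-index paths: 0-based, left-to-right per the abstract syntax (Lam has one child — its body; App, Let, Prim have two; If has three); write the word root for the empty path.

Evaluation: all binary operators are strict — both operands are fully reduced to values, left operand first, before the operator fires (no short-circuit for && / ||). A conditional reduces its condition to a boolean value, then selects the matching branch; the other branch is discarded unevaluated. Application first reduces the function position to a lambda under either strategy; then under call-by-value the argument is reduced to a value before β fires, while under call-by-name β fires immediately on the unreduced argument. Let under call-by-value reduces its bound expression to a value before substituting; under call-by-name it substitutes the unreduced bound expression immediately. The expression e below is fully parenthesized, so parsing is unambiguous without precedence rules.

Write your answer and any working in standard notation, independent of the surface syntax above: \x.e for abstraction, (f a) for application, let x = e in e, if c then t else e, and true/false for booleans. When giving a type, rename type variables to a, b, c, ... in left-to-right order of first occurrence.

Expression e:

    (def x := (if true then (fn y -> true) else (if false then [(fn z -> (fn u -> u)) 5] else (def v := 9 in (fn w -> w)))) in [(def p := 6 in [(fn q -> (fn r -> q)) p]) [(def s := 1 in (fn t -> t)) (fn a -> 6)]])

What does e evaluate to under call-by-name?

Answer: 6

Working:
step 0: (let x = (if true then (\y.true) else (if false then ((\z.(\u.u)) 5) else (let v = 9 in (\w.w)))) in ((let p = 6 in ((\q.(\r.q)) p)) ((let s = 1 in (\t.t)) (\a.6))))
step 1: [let@root] ((let p = 6 in ((\q.(\r.q)) p)) ((let s = 1 in (\t.t)) (\a.6)))
step 2: [let@0] (((\q.(\r.q)) 6) ((let s = 1 in (\t.t)) (\a.6)))
step 3: [beta@0] ((\r.6) ((let s = 1 in (\t.t)) (\a.6)))
step 4: [beta@root] 6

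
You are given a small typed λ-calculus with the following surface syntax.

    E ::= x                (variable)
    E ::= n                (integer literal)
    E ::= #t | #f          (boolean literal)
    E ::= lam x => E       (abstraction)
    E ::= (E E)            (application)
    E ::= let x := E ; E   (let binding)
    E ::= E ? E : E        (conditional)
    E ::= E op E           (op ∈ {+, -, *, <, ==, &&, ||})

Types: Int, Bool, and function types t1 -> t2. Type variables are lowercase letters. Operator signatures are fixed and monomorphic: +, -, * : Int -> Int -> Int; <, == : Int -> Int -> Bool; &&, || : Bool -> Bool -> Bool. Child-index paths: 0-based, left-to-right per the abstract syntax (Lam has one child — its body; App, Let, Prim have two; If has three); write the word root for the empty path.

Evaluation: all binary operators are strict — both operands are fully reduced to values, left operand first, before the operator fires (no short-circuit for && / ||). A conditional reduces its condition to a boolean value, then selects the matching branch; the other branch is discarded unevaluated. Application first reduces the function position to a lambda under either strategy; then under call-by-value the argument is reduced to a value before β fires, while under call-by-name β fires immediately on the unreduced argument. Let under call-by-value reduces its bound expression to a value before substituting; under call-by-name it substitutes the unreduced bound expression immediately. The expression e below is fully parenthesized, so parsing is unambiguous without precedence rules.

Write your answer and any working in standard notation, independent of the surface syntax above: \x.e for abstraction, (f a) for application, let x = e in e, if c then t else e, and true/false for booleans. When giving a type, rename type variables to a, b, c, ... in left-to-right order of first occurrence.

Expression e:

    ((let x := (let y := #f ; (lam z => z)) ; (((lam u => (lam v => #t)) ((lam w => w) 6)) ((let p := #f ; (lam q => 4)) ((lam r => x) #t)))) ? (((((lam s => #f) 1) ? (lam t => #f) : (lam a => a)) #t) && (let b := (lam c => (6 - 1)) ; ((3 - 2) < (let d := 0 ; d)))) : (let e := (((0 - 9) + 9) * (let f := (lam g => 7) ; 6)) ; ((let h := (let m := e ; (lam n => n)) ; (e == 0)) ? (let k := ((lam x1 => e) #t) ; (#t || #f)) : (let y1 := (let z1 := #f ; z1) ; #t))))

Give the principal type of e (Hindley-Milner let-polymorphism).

Answer: Bool

Working:
let y : Bool
z : a
\z._ : a -> a
let x : forall. a -> a
\v._ : c -> Bool
\u._ : b -> c -> Bool
w : d
\w._ : d -> d
  unify d -> d ~ Int -> e
  unify d ~ Int
  unify Int ~ e
_ _ : Int
  unify b -> c -> Bool ~ Int -> f
  unify b ~ Int
  unify c -> Bool ~ f
_ _ : c -> Bool
let p : Bool
\q._ : g -> Int
x : i -> i
\r._ : h -> i -> i
  unify h -> i -> i ~ Bool -> j
  unify h ~ Bool
  unify i -> i ~ j
_ _ : i -> i
  unify g -> Int ~ (i -> i) -> k
  unify g ~ i -> i
  unify Int ~ k
_ _ : Int
  unify c -> Bool ~ Int -> l
  unify c ~ Int
  unify Bool ~ l
_ _ : Bool
  unify Bool ~ Bool
\s._ : m -> Bool
  unify m -> Bool ~ Int -> n
  unify m ~ Int
  unify Bool ~ n
_ _ : Bool
  unify Bool ~ Bool
\t._ : o -> Bool
a : p
\a._ : p -> p
  unify o -> Bool ~ p -> p
  unify o ~ p
  unify Bool ~ p
  unify Bool -> Bool ~ Bool -> q
  unify Bool ~ Bool
  unify Bool ~ q
_ _ : Bool
  unify Bool ~ Bool
  unify Int ~ Int
  unify Int ~ Int
\c._ : r -> Int
let b : forall. r -> Int
  unify Int ~ Int
  unify Int ~ Int
  unify Int ~ Int
let d : Int
d : Int
  unify Int ~ Int
  unify Bool ~ Bool
  unify Int ~ Int
  unify Int ~ Int
  unify Int ~ Int
  unify Int ~ Int
  unify Int ~ Int
\g._ : s -> Int
let f : forall. s -> Int
  unify Int ~ Int
let e : Int
e : Int
let m : Int
n : t
\n._ : t -> t
let h : forall. t -> t
e : Int
  unify Int ~ Int
  unify Int ~ Int
  unify Bool ~ Bool
e : Int
\x1._ : u -> Int
  unify u -> Int ~ Bool -> v
  unify u ~ Bool
  unify Int ~ v
_ _ : Int
let k : Int
  unify Bool ~ Bool
  unify Bool ~ Bool
let z1 : Bool
z1 : Bool
let y1 : Bool
  unify Bool ~ Bool
  unify Bool ~ Bool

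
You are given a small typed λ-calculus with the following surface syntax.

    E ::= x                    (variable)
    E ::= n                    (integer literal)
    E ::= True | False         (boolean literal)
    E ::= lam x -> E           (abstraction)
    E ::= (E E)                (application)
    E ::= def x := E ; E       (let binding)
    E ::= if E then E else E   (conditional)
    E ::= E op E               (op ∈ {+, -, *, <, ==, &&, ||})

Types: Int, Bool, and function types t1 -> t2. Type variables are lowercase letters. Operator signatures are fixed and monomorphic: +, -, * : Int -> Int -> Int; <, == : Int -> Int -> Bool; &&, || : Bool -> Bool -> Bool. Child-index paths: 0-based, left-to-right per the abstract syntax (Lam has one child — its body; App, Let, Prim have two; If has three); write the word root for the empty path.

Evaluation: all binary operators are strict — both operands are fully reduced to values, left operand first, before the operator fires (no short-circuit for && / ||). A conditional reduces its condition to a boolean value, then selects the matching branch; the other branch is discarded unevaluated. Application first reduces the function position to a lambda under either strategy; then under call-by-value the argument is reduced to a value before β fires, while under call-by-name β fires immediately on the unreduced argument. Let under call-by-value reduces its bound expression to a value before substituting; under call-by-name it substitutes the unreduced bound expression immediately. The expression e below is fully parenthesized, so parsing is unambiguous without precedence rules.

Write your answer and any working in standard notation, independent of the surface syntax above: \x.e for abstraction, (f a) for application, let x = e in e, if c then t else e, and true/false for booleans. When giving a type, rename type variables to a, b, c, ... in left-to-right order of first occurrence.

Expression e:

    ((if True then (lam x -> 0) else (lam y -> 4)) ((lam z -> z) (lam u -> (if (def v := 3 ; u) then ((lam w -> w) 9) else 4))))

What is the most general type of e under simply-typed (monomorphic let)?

Answer: Int

Trace:
  unify Bool ~ Bool
\x._ : a -> Int
\y._ : b -> Int
  unify a -> Int ~ b -> Int
  unify a ~ b
  unify Int ~ Int
z : c
\z._ : c -> c
let v : Int
u : d
  unify d ~ Bool
w : e
\w._ : e -> e
  unify e -> e ~ Int -> f
  unify e ~ Int
  unify Int ~ f
_ _ : Int
  unify Int ~ Int
\u._ : Bool -> Int
  unify c -> c ~ (Bool -> Int) -> g
  unify c ~ Bool -> Int
  unify Bool -> Int ~ g
_ _ : Bool -> Int
  unify b -> Int ~ (Bool -> Int) -> h
  unify b ~ Bool -> Int
  unify Int ~ h
_ _ : Int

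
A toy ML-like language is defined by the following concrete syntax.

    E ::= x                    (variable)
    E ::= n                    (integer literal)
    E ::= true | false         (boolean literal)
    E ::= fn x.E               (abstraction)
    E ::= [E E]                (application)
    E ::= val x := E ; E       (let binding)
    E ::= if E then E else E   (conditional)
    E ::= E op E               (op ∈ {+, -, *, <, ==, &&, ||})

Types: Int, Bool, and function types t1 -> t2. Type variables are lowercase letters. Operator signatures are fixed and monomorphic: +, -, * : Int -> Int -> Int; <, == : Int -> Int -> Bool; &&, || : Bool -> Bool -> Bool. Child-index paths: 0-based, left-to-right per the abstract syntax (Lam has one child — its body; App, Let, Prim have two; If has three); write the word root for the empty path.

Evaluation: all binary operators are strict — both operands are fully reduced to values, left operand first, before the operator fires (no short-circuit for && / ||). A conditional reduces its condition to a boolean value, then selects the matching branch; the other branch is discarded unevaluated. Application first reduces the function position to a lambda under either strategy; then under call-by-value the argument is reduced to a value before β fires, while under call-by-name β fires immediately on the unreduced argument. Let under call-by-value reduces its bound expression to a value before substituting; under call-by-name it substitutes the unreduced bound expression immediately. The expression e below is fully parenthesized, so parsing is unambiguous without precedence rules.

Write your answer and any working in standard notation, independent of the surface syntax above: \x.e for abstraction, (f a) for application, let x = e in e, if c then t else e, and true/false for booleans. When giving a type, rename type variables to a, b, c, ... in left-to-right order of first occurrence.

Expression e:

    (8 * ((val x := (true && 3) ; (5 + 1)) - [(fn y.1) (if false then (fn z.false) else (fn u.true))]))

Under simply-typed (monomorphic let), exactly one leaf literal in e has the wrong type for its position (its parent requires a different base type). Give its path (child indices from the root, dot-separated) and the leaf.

Answer: 1.0.0.1 : 3

Trace:
  unify Int ~ Int
  unify Bool ~ Bool
  unify Int ~ Bool
  FAIL: mismatch Int ~ Bool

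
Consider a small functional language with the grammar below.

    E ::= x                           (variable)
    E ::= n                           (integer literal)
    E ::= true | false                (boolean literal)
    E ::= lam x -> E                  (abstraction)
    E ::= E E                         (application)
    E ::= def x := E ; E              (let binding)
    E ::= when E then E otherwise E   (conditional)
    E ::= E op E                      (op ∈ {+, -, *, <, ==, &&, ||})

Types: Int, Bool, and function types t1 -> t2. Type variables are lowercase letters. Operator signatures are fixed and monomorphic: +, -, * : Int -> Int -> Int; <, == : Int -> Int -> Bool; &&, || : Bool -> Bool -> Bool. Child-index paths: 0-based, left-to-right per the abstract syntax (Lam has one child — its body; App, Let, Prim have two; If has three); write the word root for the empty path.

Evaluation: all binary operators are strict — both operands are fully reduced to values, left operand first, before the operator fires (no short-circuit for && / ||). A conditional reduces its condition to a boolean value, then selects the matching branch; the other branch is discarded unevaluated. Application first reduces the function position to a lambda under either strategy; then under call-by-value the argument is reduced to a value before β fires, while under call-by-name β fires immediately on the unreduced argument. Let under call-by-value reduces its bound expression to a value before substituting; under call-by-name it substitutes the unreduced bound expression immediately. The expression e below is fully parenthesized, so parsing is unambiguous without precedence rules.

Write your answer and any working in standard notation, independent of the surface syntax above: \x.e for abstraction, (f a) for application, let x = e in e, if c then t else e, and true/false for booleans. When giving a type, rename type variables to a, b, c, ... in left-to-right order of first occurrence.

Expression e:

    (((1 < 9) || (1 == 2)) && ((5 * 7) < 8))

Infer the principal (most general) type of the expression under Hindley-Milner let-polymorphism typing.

Answer: Bool

Trace:
  unify Int ~ Int
  unify Int ~ Int
  unify Bool ~ Bool
  unify Int ~ Int
  unify Int ~ Int
  unify Bool ~ Bool
  unify Bool ~ Bool
  unify Int ~ Int
  unify Int ~ Int
  unify Int ~ Int
  unify Int ~ Int
  unify Bool ~ Bool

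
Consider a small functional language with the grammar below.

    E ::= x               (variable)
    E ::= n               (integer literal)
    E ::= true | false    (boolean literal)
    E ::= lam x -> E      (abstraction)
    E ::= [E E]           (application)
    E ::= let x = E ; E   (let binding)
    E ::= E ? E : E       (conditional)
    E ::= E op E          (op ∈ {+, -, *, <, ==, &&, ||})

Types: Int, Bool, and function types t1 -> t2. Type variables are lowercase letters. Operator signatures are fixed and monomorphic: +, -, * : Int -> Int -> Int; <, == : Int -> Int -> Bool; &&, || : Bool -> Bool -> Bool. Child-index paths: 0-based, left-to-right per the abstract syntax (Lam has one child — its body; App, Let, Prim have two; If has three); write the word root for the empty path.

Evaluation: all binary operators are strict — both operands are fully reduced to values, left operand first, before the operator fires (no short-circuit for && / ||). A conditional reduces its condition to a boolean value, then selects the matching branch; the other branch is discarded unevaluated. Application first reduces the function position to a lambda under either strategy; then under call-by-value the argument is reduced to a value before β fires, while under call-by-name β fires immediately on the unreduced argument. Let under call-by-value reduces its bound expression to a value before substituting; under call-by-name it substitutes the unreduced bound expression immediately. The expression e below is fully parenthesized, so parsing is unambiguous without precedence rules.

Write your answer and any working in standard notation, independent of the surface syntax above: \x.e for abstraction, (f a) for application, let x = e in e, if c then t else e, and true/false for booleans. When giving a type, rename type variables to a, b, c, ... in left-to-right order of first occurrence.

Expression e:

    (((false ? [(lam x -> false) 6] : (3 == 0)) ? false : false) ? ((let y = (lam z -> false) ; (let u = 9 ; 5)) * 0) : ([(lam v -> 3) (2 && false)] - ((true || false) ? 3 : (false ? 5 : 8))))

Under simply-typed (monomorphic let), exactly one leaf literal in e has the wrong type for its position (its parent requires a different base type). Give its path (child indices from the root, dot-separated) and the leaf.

Answer: 2.0.1.0 : 2

Derivation:
  unify Bool ~ Bool
\x._ : a -> Bool
  unify a -> Bool ~ Int -> b
  unify a ~ Int
  unify Bool ~ b
_ _ : Bool
  unify Int ~ Int
  unify Int ~ Int
  unify Bool ~ Bool
  unify Bool ~ Bool
  unify Bool ~ Bool
  unify Bool ~ Bool
\z._ : c -> Bool
let y : c -> Bool
let u : Int
  unify Int ~ Int
  unify Int ~ Int
\v._ : d -> Int
  unify Int ~ Bool
  FAIL: mismatch Int ~ Bool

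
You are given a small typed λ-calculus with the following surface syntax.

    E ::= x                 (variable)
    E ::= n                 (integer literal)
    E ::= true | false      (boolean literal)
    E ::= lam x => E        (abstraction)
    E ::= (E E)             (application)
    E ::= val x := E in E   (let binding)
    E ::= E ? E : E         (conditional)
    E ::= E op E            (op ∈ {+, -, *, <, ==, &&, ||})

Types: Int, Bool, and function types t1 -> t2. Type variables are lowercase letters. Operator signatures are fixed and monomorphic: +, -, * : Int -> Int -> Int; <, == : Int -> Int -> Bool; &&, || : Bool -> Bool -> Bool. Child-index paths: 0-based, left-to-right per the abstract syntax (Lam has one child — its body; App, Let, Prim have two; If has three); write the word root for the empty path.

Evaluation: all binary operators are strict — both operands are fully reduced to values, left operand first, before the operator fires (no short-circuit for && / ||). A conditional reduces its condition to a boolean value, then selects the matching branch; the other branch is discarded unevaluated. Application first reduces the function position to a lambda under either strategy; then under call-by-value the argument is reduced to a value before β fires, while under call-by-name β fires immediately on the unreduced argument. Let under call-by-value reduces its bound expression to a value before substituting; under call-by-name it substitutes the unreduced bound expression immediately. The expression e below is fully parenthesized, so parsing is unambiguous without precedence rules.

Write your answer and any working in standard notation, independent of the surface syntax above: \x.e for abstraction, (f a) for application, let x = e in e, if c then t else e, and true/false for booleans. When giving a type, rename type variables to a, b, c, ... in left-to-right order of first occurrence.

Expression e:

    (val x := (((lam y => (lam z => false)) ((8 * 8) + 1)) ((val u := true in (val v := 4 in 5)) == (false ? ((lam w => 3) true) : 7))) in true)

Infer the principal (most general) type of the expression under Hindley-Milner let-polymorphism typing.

Trace:
\z._ : b -> Bool
\y._ : a -> b -> Bool
  unify Int ~ Int
  unify Int ~ Int
  unify Int ~ Int
  unify Int ~ Int
  unify a -> b -> Bool ~ Int -> c
  unify a ~ Int
  unify b -> Bool ~ c
_ _ : b -> Bool
let u : Bool
let v : Int
  unify Int ~ Int
  unify Bool ~ Bool
\w._ : d -> Int
  unify d -> Int ~ Bool -> e
  unify d ~ Bool
  unify Int ~ e
_ _ : Int
  unify Int ~ Int
  unify Int ~ Int
  unify b -> Bool ~ Bool -> f
  unify b ~ Bool
  unify Bool ~ f
_ _ : Bool
let x : Bool

Answer: Bool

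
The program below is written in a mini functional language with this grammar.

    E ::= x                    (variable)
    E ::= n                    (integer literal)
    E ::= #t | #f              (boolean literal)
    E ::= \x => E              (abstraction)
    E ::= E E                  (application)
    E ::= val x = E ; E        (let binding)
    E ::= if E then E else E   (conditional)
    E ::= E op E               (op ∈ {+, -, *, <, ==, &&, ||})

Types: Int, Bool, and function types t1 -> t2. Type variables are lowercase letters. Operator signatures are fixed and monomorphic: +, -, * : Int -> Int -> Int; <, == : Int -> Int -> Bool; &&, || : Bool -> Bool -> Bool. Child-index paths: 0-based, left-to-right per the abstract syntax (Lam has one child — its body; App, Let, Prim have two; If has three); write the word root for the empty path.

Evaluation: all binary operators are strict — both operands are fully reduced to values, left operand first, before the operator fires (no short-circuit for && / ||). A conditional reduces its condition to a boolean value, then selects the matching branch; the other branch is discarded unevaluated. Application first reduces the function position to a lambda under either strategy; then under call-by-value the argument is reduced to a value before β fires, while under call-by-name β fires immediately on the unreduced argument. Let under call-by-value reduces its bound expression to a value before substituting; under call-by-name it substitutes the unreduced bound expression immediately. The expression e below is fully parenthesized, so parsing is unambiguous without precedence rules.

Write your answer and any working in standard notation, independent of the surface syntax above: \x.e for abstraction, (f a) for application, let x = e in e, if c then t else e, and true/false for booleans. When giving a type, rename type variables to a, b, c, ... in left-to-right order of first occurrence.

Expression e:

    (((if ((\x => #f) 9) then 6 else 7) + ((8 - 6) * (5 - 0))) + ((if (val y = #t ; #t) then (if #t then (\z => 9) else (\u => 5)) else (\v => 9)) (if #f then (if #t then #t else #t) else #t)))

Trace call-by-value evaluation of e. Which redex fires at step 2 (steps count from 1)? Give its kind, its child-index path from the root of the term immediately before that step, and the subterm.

Answer: if at 0.0 : (if false then 6 else 7)

Trace:
step 0: (((if ((\x.false) 9) then 6 else 7) + ((8 - 6) * (5 - 0))) + ((if (let y = true in true) then (if true then (\z.9) else (\u.5)) else (\v.9)) (if false then (if true then true else true) else true)))
step 1: [beta@0.0.0] (((if false then 6 else 7) + ((8 - 6) * (5 - 0))) + ((if (let y = true in true) then (if true then (\z.9) else (\u.5)) else (\v.9)) (if false then (if true then true else true) else true)))
step 2: [if@0.0] ((7 + ((8 - 6) * (5 - 0))) + ((if (let y = true in true) then (if true then (\z.9) else (\u.5)) else (\v.9)) (if false then (if true then true else true) else true)))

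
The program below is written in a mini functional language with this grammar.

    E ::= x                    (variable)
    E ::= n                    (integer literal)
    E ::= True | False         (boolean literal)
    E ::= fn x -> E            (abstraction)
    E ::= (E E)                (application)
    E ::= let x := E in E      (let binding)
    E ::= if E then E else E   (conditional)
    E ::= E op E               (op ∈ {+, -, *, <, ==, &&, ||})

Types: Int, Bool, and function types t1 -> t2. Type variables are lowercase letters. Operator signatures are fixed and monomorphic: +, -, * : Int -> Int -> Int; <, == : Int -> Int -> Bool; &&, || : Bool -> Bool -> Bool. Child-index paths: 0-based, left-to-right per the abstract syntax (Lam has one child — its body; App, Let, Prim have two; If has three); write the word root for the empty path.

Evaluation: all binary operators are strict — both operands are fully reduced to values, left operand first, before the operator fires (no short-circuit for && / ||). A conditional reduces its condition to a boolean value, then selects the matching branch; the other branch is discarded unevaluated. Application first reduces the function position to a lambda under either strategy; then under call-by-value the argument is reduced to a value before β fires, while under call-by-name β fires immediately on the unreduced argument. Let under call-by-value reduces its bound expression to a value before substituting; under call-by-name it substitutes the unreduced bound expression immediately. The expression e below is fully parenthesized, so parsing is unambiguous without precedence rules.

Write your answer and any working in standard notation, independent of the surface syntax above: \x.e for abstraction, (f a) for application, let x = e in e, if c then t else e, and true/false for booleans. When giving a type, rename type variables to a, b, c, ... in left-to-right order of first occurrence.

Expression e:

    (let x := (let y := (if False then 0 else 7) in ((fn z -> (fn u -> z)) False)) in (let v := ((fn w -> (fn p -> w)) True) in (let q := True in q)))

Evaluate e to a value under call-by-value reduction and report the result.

Trace:
step 0: (let x = (let y = (if false then 0 else 7) in ((\z.(\u.z)) false)) in (let v = ((\w.(\p.w)) true) in (let q = true in q)))
step 1: [if@0.0] (let x = (let y = 7 in ((\z.(\u.z)) false)) in (let v = ((\w.(\p.w)) true) in (let q = true in q)))
step 2: [let@0] (let x = ((\z.(\u.z)) false) in (let v = ((\w.(\p.w)) true) in (let q = true in q)))
step 3: [beta@0] (let x = (\u.false) in (let v = ((\w.(\p.w)) true) in (let q = true in q)))
step 4: [let@root] (let v = ((\w.(\p.w)) true) in (let q = true in q))
step 5: [beta@0] (let v = (\p.true) in (let q = true in q))
step 6: [let@root] (let q = true in q)
step 7: [let@root] true

Answer: true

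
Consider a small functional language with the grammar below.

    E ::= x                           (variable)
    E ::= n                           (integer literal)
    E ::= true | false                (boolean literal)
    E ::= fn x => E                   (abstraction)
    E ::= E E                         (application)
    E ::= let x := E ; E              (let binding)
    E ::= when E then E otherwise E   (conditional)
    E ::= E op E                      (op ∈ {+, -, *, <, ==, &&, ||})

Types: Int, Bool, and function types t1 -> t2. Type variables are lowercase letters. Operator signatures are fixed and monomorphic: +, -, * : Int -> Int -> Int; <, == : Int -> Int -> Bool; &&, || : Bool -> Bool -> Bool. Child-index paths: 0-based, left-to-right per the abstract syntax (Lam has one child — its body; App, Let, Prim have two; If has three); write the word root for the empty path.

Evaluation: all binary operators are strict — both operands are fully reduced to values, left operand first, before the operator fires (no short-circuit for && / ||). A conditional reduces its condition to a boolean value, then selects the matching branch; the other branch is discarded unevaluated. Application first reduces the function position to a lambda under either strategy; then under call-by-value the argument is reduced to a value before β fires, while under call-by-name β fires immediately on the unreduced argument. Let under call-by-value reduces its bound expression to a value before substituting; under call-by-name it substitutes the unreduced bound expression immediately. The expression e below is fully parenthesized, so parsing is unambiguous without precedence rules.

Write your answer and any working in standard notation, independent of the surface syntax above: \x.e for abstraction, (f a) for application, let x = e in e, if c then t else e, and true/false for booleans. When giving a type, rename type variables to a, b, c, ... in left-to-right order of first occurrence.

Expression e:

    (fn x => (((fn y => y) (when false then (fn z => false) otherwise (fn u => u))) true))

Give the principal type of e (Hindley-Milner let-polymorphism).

Derivation:
y : b
\y._ : b -> b
  unify Bool ~ Bool
\z._ : c -> Bool
u : d
\u._ : d -> d
  unify c -> Bool ~ d -> d
  unify c ~ d
  unify Bool ~ d
  unify b -> b ~ (Bool -> Bool) -> e
  unify b ~ Bool -> Bool
  unify Bool -> Bool ~ e
_ _ : Bool -> Bool
  unify Bool -> Bool ~ Bool -> f
  unify Bool ~ Bool
  unify Bool ~ f
_ _ : Bool
\x._ : a -> Bool

Answer: a -> Bool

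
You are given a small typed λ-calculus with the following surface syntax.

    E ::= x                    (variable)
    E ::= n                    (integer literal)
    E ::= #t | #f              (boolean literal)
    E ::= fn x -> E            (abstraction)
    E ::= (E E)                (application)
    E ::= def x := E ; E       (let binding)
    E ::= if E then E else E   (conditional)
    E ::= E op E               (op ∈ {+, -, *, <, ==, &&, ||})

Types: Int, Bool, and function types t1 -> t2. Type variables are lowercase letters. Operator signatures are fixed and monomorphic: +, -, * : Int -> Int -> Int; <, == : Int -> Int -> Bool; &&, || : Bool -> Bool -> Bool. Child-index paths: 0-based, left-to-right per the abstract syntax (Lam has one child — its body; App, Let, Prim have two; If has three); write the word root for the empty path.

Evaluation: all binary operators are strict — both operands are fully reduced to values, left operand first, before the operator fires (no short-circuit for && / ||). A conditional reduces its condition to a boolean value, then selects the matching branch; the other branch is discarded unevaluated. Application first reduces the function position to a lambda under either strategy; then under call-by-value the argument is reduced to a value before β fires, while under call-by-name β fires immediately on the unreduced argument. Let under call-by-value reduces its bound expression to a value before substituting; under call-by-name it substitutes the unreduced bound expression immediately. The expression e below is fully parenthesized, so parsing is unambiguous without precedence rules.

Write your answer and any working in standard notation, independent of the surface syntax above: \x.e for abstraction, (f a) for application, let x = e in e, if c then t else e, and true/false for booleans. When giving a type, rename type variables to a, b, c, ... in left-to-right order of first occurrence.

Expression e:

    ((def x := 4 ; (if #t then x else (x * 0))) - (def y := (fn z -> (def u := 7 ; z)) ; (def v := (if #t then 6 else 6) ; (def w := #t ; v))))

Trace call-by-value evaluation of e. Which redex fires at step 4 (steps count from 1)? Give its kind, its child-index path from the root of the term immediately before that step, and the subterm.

Answer: if at 1.0 : (if true then 6 else 6)

Trace:
step 0: ((let x = 4 in (if true then x else (x * 0))) - (let y = (\z.(let u = 7 in z)) in (let v = (if true then 6 else 6) in (let w = true in v))))
step 1: [let@0] ((if true then 4 else (4 * 0)) - (let y = (\z.(let u = 7 in z)) in (let v = (if true then 6 else 6) in (let w = true in v))))
step 2: [if@0] (4 - (let y = (\z.(let u = 7 in z)) in (let v = (if true then 6 else 6) in (let w = true in v))))
step 3: [let@1] (4 - (let v = (if true then 6 else 6) in (let w = true in v)))
step 4: [if@1.0] (4 - (let v = 6 in (let w = true in v)))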